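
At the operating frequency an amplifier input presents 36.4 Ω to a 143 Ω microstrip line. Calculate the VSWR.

VSWR ≈ 3.93

Γ = (36.4 − 143)/(36.4 + 143) = -0.594
VSWR = (1 + 0.594)/(1 − 0.594)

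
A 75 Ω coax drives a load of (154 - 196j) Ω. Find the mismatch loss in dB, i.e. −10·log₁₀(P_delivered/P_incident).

mismatch loss ≈ 2.94 dB

Γ = (79 − j196)/(229 − j196), |Γ| = 0.701
|Γ|² = 0.492, so P_del/P_inc = 1 − |Γ|² = 0.508
ML = −10·log₁₀(1 − |Γ|²)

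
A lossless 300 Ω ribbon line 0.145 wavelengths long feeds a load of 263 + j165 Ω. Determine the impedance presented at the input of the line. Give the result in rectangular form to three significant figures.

Z_in ≈ 514 − j100 Ω

βl = 2π × 0.145 = 52.2°
tan(βl) = tan(52.2°) = 1.29
Z_in = Z_0·(Z_L + jZ_0·tanβl)/(Z_0 + jZ_L·tanβl)
     = 300·(263 + j552)/(87.3 + j339)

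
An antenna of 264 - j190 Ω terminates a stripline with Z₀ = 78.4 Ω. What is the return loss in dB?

RL ≈ 3.37 dB

Γ = (185.6 − j190)/(342.4 − j190), |Γ| = 0.678
RL = −20·log₁₀|Γ| = −20·log₁₀(0.678)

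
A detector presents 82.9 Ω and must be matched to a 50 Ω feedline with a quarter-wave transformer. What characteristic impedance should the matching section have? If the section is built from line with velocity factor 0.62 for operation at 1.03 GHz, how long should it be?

Z_qwt ≈ 64.4 Ω; length ≈ 4.51 cm

Z_qwt = √(Z_0·R_L) = √(50 × 82.9) = √4145
λ = 0.62·c/f = 0.181 m, so l = λ/4 = 0.0451 m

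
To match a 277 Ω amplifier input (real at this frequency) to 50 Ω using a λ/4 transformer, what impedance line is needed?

Z_qwt = √(Z_0·R_L) = √(50 × 277) = √13850

Z_qwt ≈ 118 Ω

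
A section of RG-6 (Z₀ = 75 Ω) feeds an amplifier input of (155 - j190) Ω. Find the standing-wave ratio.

Γ = (Z_L − Z_0)/(Z_L + Z_0) = (80 − j190)/(230 − j190)
|Γ| = 206/298 = 0.691
VSWR = (1 + |Γ|)/(1 − |Γ|) = 1.69/0.309

VSWR ≈ 5.47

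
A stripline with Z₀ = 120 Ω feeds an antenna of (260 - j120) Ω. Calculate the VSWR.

Γ = (Z_L − Z_0)/(Z_L + Z_0) = (140 − j120)/(380 − j120)
|Γ| = 184/398 = 0.463
VSWR = (1 + |Γ|)/(1 − |Γ|) = 1.46/0.537

VSWR ≈ 2.72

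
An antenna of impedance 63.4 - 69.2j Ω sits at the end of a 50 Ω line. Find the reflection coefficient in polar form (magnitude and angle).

Γ ≈ 0.531 ∠ -47.6°

Γ = (Z_L − Z_0)/(Z_L + Z_0) = (13.4 − j69.2)/(113.4 − j69.2)
|Γ| = 70.5/133 = 0.531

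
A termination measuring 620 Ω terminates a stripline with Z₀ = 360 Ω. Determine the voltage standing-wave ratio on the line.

For a purely resistive load, VSWR = R_L/Z_0 or Z_0/R_L (whichever > 1) = 620/360

VSWR ≈ 1.72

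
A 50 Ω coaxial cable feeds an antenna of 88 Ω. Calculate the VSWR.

VSWR ≈ 1.76

For a purely resistive load, VSWR = R_L/Z_0 or Z_0/R_L (whichever > 1) = 88/50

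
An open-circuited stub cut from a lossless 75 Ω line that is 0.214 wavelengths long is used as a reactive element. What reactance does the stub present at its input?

βl = 2π × 0.214 = 77°
tan(βl) = 4.35
For an open-circuited stub, Z_in = −jZ_0·cot(βl) = −jZ_0/tan(βl)

X_in ≈ -17.3 Ω (capacitive)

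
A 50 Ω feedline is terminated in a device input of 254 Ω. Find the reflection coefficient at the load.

Γ = (Z_L − Z_0)/(Z_L + Z_0) = (254 − 50)/(254 + 50) = 204/304

Γ = 0.671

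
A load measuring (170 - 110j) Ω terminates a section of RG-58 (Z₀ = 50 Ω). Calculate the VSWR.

VSWR ≈ 4.91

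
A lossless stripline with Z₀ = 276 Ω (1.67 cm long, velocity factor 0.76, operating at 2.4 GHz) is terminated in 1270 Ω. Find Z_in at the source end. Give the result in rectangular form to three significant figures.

Z_in ≈ 74.3 − j131 Ω

λ = v/f = 0.76·c / 2.4 GHz = 0.095 m
βl = 2π·l/λ = 2π × 0.176 = 63.3°
tan(βl) = tan(63.3°) = 1.99
Z_in = Z_0·(Z_L + jZ_0·tanβl)/(Z_0 + jZ_L·tanβl)
     = 276·(1270 + j548)/(276 + j2520)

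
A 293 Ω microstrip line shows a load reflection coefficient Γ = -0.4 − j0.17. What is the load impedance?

Z_L = Z_0·(1 + Γ)/(1 − Γ) = 293·(0.6 − j0.17)/(1.4 + j0.17)

Z_L ≈ 119 − j50.1 Ω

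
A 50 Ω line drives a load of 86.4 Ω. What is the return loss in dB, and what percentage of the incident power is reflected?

Γ = (86.4 − 50)/(86.4 + 50) = 0.267
RL = −20·log₁₀(0.267) = 11.5 dB
P_refl/P_inc = |Γ|² = 0.0712

RL ≈ 11.5 dB; 7.12% of incident power reflected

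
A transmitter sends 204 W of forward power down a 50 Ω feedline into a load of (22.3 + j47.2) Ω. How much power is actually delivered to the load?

P_delivered ≈ 122 W

|Γ| = |(-27.7 + j47.2)/(72.3 + j47.2)| = 0.634
|Γ|² = 0.402
P_refl = |Γ|²·P_inc = 82 W, P_del = (1 − |Γ|²)·P_inc = 122 W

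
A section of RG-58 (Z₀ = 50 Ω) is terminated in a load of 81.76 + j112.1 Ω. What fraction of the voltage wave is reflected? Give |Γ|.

|Γ| ≈ 0.674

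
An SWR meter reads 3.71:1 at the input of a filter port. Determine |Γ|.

|Γ| ≈ 0.575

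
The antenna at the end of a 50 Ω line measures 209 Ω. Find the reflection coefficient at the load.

Γ = (Z_L − Z_0)/(Z_L + Z_0) = (209 − 50)/(209 + 50) = 159/259

Γ = 0.614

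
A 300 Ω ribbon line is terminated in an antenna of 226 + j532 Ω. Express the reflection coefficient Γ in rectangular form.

Γ = (Z_L − Z_0)/(Z_L + Z_0) = (-74 + j532)/(526 + j532)

Γ ≈ 0.436 + j0.57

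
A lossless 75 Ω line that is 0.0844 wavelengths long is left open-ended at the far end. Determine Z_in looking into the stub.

βl = 2π × 0.0844 = 30.4°
tan(βl) = 0.586
For an open-ended stub, Z_in = −jZ_0·cot(βl) = −jZ_0/tan(βl)

Z_in ≈ −j128 Ω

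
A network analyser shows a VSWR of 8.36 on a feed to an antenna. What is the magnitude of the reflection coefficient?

|Γ| ≈ 0.786

|Γ| = (S − 1)/(S + 1) = (8.36 − 1)/(8.36 + 1) = 7.36/9.36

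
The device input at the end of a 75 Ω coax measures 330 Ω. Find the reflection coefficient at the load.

Γ = (Z_L − Z_0)/(Z_L + Z_0) = (330 − 75)/(330 + 75) = 255/405

Γ = 0.63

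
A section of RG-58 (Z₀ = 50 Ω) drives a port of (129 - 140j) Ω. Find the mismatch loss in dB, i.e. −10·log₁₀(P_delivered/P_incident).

Γ = (79 − j140)/(179 − j140), |Γ| = 0.707
|Γ|² = 0.5, so P_del/P_inc = 1 − |Γ|² = 0.5
ML = −10·log₁₀(1 − |Γ|²)

mismatch loss ≈ 3.01 dB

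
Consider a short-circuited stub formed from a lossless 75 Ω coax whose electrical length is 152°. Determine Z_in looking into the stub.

tan(βl) = -0.532
For a short-circuited stub, Z_in = jZ_0·tan(βl)

Z_in ≈ −j39.9 Ω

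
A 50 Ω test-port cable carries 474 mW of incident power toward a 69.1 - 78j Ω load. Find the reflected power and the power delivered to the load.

|Γ| = |(19.1 − j78)/(119.1 − j78)| = 0.564
|Γ|² = 0.318
P_refl = |Γ|²·P_inc = 151 mW, P_del = (1 − |Γ|²)·P_inc = 323 mW

P_reflected ≈ 151 mW; P_delivered ≈ 323 mW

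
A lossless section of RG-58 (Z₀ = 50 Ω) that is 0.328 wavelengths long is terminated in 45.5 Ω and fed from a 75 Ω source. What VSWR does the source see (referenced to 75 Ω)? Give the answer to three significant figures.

VSWR ≈ 1.44

βl = 2π × 0.328 = 118°
tan(βl) = -1.87
Z_in = Z_0·(Z_L + jZ_0·tanβl)/(Z_0 + jZ_L·tanβl) = 52.5 − j4.12 Ω
Γ_s = (Z_in − Z_s)/(Z_in + Z_s) = (-22.5 − j4.12)/(128 − j4.12), |Γ_s| = 0.179
VSWR = (1 + |Γ_s|)/(1 − |Γ_s|)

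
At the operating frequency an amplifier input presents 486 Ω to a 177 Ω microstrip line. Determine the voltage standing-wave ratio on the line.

For a purely resistive load, VSWR = R_L/Z_0 or Z_0/R_L (whichever > 1) = 486/177

VSWR ≈ 2.75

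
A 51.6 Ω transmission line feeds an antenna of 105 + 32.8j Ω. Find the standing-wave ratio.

Γ = (Z_L − Z_0)/(Z_L + Z_0) = (53.4 + j32.8)/(156.6 + j32.8)
|Γ| = 62.7/160 = 0.392
VSWR = (1 + |Γ|)/(1 − |Γ|) = 1.39/0.608

VSWR ≈ 2.29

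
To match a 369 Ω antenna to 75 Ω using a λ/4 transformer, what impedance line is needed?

Z_qwt ≈ 166 Ω

Z_qwt = √(Z_0·R_L) = √(75 × 369) = √27680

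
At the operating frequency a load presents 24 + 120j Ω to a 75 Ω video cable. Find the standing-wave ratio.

VSWR ≈ 11.4

Γ = (Z_L − Z_0)/(Z_L + Z_0) = (-51 + j120)/(99 + j120)
|Γ| = 130/156 = 0.838
VSWR = (1 + |Γ|)/(1 − |Γ|) = 1.84/0.162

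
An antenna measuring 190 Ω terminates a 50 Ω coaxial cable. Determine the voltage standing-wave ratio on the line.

Γ = (190 − 50)/(190 + 50) = 0.583
VSWR = (1 + 0.583)/(1 − 0.583)

VSWR ≈ 3.8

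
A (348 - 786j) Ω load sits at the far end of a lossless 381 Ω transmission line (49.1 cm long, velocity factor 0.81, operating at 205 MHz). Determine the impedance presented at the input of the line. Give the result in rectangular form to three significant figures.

λ = v/f = 0.81·c / 205 MHz = 1.19 m
βl = 2π·l/λ = 2π × 0.414 = 149°
tan(βl) = tan(149°) = -0.598
Z_in = Z_0·(Z_L + jZ_0·tanβl)/(Z_0 + jZ_L·tanβl)
     = 381·(348 − j1010)/(-89.1 − j208)

Z_in ≈ 1340 + j1210 Ω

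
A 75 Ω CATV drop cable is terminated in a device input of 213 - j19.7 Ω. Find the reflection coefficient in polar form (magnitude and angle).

Γ ≈ 0.483 ∠ -4.21°

Γ = (Z_L − Z_0)/(Z_L + Z_0) = (138 − j19.7)/(288 − j19.7)
|Γ| = 139/289 = 0.483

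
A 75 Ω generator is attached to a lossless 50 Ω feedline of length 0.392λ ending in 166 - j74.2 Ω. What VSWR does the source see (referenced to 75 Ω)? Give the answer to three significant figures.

VSWR ≈ 3.68

βl = 2π × 0.392 = 141°
tan(βl) = -0.806
Z_in = Z_0·(Z_L + jZ_0·tanβl)/(Z_0 + jZ_L·tanβl) = 38 + j64.8 Ω
Γ_s = (Z_in − Z_s)/(Z_in + Z_s) = (-37 + j64.8)/(113 + j64.8), |Γ_s| = 0.573
VSWR = (1 + |Γ_s|)/(1 − |Γ_s|)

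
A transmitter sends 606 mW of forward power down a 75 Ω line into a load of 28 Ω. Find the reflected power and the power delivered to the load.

Γ = (28 − 75)/(28 + 75) = -0.456
|Γ|² = 0.208
P_refl = |Γ|²·P_inc = 126 mW, P_del = (1 − |Γ|²)·P_inc = 480 mW

P_reflected ≈ 126 mW; P_delivered ≈ 480 mW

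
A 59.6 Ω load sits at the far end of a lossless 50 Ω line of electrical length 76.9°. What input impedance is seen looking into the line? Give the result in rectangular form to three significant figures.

Z_in ≈ 42.6 − j3.32 Ω

tan(βl) = tan(76.9°) = 4.3
Z_in = Z_0·(Z_L + jZ_0·tanβl)/(Z_0 + jZ_L·tanβl)
     = 50·(59.6 + j215)/(50 + j256)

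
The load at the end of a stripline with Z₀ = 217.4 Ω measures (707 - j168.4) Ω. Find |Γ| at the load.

|Γ| ≈ 0.551

Γ = (Z_L − Z_0)/(Z_L + Z_0) = (489.6 − j168.4)/(924.4 − j168.4)
|Γ| = 518/940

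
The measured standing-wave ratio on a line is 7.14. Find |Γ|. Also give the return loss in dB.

|Γ| ≈ 0.754; return loss ≈ 2.45 dB

|Γ| = (S − 1)/(S + 1) = (7.14 − 1)/(7.14 + 1) = 6.14/8.14
RL = −20·log₁₀|Γ| = −20·log₁₀(0.754)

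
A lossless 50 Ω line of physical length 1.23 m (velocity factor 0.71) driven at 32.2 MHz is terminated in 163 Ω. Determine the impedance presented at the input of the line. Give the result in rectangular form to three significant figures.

λ = v/f = 0.71·c / 32.2 MHz = 6.61 m
βl = 2π·l/λ = 2π × 0.186 = 66.9°
tan(βl) = tan(66.9°) = 2.35
Z_in = Z_0·(Z_L + jZ_0·tanβl)/(Z_0 + jZ_L·tanβl)
     = 50·(163 + j117)/(50 + j383)

Z_in ≈ 17.8 − j19 Ω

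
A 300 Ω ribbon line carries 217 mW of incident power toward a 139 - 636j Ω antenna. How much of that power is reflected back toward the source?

P_reflected ≈ 156 mW

|Γ| = |(-161 − j636)/(439 − j636)| = 0.849
|Γ|² = 0.721
P_refl = |Γ|²·P_inc = 156 mW, P_del = (1 − |Γ|²)·P_inc = 60.6 mW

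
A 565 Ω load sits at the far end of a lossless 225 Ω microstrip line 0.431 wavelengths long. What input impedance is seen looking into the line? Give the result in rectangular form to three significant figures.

Z_in ≈ 292 + j235 Ω

βl = 2π × 0.431 = 155°
tan(βl) = tan(155°) = -0.463
Z_in = Z_0·(Z_L + jZ_0·tanβl)/(Z_0 + jZ_L·tanβl)
     = 225·(565 − j104)/(225 − j262)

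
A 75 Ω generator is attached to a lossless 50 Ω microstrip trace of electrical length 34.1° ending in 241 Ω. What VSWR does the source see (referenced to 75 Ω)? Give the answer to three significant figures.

tan(βl) = 0.677
Z_in = Z_0·(Z_L + jZ_0·tanβl)/(Z_0 + jZ_L·tanβl) = 30.2 − j64.6 Ω
Γ_s = (Z_in − Z_s)/(Z_in + Z_s) = (-44.8 − j64.6)/(105 − j64.6), |Γ_s| = 0.637
VSWR = (1 + |Γ_s|)/(1 − |Γ_s|)

VSWR ≈ 4.51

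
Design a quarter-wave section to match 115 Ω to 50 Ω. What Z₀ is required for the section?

Z_qwt ≈ 75.8 Ω

Z_qwt = √(Z_0·R_L) = √(50 × 115) = √5750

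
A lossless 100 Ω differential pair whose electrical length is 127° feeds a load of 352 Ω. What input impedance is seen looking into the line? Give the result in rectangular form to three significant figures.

tan(βl) = tan(127°) = -1.33
Z_in = Z_0·(Z_L + jZ_0·tanβl)/(Z_0 + jZ_L·tanβl)
     = 100·(352 − j133)/(100 − j467)

Z_in ≈ 42.6 + j66.2 Ω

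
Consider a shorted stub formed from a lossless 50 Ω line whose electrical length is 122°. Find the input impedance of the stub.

Z_in ≈ −j80 Ω

tan(βl) = -1.6
For a shorted stub, Z_in = jZ_0·tan(βl)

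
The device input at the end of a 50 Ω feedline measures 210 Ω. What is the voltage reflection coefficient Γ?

Γ = 0.615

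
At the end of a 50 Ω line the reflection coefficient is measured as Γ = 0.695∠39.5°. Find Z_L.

Z_L = Z_0·(1 + Γ)/(1 − Γ) = 50·(1.54 + j0.442)/(0.464 − j0.442)

Z_L ≈ 63 + j108 Ω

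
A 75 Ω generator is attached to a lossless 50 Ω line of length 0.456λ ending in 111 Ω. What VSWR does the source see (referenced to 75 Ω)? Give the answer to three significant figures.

βl = 2π × 0.456 = 164°
tan(βl) = -0.284
Z_in = Z_0·(Z_L + jZ_0·tanβl)/(Z_0 + jZ_L·tanβl) = 85.9 + j39.9 Ω
Γ_s = (Z_in − Z_s)/(Z_in + Z_s) = (10.9 + j39.9)/(161 + j39.9), |Γ_s| = 0.25
VSWR = (1 + |Γ_s|)/(1 − |Γ_s|)

VSWR ≈ 1.66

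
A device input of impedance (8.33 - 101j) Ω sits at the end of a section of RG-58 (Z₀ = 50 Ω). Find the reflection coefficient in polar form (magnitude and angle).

Γ = (Z_L − Z_0)/(Z_L + Z_0) = (-41.67 − j101)/(58.33 − j101)
|Γ| = 109/117 = 0.937

Γ ≈ 0.937 ∠ -52.4°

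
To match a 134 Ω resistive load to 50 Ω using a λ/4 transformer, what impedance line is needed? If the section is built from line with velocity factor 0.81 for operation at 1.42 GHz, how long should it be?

Z_qwt ≈ 81.9 Ω; length ≈ 4.28 cm

Z_qwt = √(Z_0·R_L) = √(50 × 134) = √6700
λ = 0.81·c/f = 0.171 m, so l = λ/4 = 0.0428 m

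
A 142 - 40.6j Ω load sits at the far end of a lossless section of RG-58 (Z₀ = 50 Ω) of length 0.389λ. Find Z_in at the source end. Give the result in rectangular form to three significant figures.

Z_in ≈ 41.9 + j54 Ω

βl = 2π × 0.389 = 140°
tan(βl) = tan(140°) = -0.838
Z_in = Z_0·(Z_L + jZ_0·tanβl)/(Z_0 + jZ_L·tanβl)
     = 50·(142 − j82.5)/(16 − j119)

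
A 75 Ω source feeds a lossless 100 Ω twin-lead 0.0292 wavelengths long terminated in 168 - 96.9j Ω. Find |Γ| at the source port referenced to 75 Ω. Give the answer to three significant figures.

|Γ| ≈ 0.492

βl = 2π × 0.0292 = 10.5°
tan(βl) = 0.186
Z_in = Z_0·(Z_L + jZ_0·tanβl)/(Z_0 + jZ_L·tanβl) = 117 − j97.2 Ω
Γ_s = (Z_in − Z_s)/(Z_in + Z_s) = (41.7 − j97.2)/(192 − j97.2), |Γ_s| = 0.492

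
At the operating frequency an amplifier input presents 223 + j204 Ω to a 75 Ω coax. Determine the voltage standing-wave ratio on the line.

VSWR ≈ 5.62

Γ = (Z_L − Z_0)/(Z_L + Z_0) = (148 + j204)/(298 + j204)
|Γ| = 252/361 = 0.698
VSWR = (1 + |Γ|)/(1 − |Γ|) = 1.7/0.302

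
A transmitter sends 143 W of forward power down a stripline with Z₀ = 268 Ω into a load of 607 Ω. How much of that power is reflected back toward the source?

Γ = (607 − 268)/(607 + 268) = 0.387
|Γ|² = 0.15
P_refl = |Γ|²·P_inc = 21.5 W, P_del = (1 − |Γ|²)·P_inc = 122 W

P_reflected ≈ 21.5 W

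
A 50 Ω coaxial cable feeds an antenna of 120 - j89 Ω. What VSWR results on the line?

VSWR ≈ 3.88

Γ = (Z_L − Z_0)/(Z_L + Z_0) = (70 − j89)/(170 − j89)
|Γ| = 113/192 = 0.59
VSWR = (1 + |Γ|)/(1 − |Γ|) = 1.59/0.41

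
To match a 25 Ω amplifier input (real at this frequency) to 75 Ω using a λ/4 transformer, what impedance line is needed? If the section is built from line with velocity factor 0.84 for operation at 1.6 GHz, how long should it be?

Z_qwt ≈ 43.3 Ω; length ≈ 3.94 cm

Z_qwt = √(Z_0·R_L) = √(75 × 25) = √1875
λ = 0.84·c/f = 0.158 m, so l = λ/4 = 0.0394 m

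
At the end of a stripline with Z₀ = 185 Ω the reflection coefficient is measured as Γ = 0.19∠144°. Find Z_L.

Z_L = Z_0·(1 + Γ)/(1 − Γ) = 185·(0.846 + j0.112)/(1.15 − j0.112)

Z_L ≈ 133 + j30.8 Ω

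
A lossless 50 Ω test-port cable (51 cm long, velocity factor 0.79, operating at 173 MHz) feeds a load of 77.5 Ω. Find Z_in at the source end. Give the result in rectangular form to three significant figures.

λ = v/f = 0.79·c / 173 MHz = 1.37 m
βl = 2π·l/λ = 2π × 0.372 = 134°
tan(βl) = tan(134°) = -1.03
Z_in = Z_0·(Z_L + jZ_0·tanβl)/(Z_0 + jZ_L·tanβl)
     = 50·(77.5 − j51.7)/(50 − j80.2)

Z_in ≈ 44.9 + j20.3 Ω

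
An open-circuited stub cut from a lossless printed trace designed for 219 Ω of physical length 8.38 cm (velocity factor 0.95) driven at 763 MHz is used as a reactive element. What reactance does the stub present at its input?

X_in ≈ -35.6 Ω (capacitive)

λ = v/f = 0.95·c / 763 MHz = 0.374 m
βl = 2π·l/λ = 2π × 0.224 = 80.8°
tan(βl) = 6.15
For an open-circuited stub, Z_in = −jZ_0·cot(βl) = −jZ_0/tan(βl)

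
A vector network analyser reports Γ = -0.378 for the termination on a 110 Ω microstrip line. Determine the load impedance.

Z_L ≈ 49.7 Ω

Z_L = Z_0·(1 + Γ)/(1 − Γ) = 110·(0.622)/(1.38)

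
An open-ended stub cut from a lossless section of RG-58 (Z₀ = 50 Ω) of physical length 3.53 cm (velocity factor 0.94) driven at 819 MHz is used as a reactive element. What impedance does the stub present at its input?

Z_in ≈ −j66.6 Ω

λ = v/f = 0.94·c / 819 MHz = 0.344 m
βl = 2π·l/λ = 2π × 0.103 = 36.9°
tan(βl) = 0.751
For an open-ended stub, Z_in = −jZ_0·cot(βl) = −jZ_0/tan(βl)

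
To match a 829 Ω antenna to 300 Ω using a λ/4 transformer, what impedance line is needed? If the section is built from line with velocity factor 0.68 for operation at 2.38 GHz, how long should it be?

Z_qwt ≈ 499 Ω; length ≈ 2.14 cm

Z_qwt = √(Z_0·R_L) = √(300 × 829) = √248700
λ = 0.68·c/f = 0.0857 m, so l = λ/4 = 0.0214 m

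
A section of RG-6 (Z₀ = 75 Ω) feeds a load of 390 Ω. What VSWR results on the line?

VSWR ≈ 5.2

Γ = (390 − 75)/(390 + 75) = 0.677
VSWR = (1 + 0.677)/(1 − 0.677)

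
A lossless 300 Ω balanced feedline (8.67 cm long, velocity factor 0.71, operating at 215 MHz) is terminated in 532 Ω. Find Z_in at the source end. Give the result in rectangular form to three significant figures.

λ = v/f = 0.71·c / 215 MHz = 0.991 m
βl = 2π·l/λ = 2π × 0.0875 = 31.5°
tan(βl) = tan(31.5°) = 0.613
Z_in = Z_0·(Z_L + jZ_0·tanβl)/(Z_0 + jZ_L·tanβl)
     = 300·(532 + j184)/(300 + j326)

Z_in ≈ 336 − j181 Ω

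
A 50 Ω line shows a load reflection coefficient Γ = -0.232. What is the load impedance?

Z_L ≈ 31.2 Ω

Z_L = Z_0·(1 + Γ)/(1 − Γ) = 50·(0.768)/(1.23)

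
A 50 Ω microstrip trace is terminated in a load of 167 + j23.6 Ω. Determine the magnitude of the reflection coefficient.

Γ = (Z_L − Z_0)/(Z_L + Z_0) = (117 + j23.6)/(217 + j23.6)
|Γ| = 119/218

|Γ| ≈ 0.547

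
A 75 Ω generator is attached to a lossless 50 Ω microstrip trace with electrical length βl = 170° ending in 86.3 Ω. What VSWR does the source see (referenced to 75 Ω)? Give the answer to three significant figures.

VSWR ≈ 1.25

tan(βl) = -0.176
Z_in = Z_0·(Z_L + jZ_0·tanβl)/(Z_0 + jZ_L·tanβl) = 81.4 + j16 Ω
Γ_s = (Z_in − Z_s)/(Z_in + Z_s) = (6.44 + j16)/(156 + j16), |Γ_s| = 0.109
VSWR = (1 + |Γ_s|)/(1 − |Γ_s|)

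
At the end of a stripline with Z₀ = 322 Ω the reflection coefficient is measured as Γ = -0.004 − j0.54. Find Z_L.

Z_L = Z_0·(1 + Γ)/(1 − Γ) = 322·(0.996 − j0.54)/(1 + j0.54)

Z_L ≈ 176 − j268 Ω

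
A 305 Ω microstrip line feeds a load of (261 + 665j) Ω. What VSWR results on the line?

Γ = (Z_L − Z_0)/(Z_L + Z_0) = (-44 + j665)/(566 + j665)
|Γ| = 666/873 = 0.763
VSWR = (1 + |Γ|)/(1 − |Γ|) = 1.76/0.237

VSWR ≈ 7.45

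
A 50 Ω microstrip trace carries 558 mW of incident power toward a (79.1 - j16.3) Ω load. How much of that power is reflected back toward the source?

|Γ| = |(29.1 − j16.3)/(129.1 − j16.3)| = 0.256
|Γ|² = 0.0657
P_refl = |Γ|²·P_inc = 36.7 mW, P_del = (1 − |Γ|²)·P_inc = 521 mW

P_reflected ≈ 36.7 mW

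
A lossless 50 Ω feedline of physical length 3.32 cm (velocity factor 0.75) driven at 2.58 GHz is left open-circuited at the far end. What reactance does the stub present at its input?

X_in ≈ 53.7 Ω (inductive)

λ = v/f = 0.75·c / 2.58 GHz = 0.0872 m
βl = 2π·l/λ = 2π × 0.381 = 137°
tan(βl) = -0.931
For an open-circuited stub, Z_in = −jZ_0·cot(βl) = −jZ_0/tan(βl)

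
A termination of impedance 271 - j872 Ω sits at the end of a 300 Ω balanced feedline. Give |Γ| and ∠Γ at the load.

Γ ≈ 0.837 ∠ -35.1°

Γ = (Z_L − Z_0)/(Z_L + Z_0) = (-29 − j872)/(571 − j872)
|Γ| = 872/1040 = 0.837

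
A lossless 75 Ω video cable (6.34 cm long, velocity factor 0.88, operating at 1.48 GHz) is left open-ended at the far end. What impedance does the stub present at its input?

λ = v/f = 0.88·c / 1.48 GHz = 0.178 m
βl = 2π·l/λ = 2π × 0.355 = 128°
tan(βl) = -1.28
For an open-ended stub, Z_in = −jZ_0·cot(βl) = −jZ_0/tan(βl)

Z_in ≈ +j58.5 Ω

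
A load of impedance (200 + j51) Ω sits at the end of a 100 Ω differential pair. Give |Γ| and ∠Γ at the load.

Γ ≈ 0.369 ∠ 17.4°

Γ = (Z_L − Z_0)/(Z_L + Z_0) = (100 + j51)/(300 + j51)
|Γ| = 112/304 = 0.369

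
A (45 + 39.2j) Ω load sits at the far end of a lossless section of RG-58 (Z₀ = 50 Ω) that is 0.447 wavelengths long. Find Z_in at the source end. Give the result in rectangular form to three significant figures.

Z_in ≈ 29.4 + j24.4 Ω

βl = 2π × 0.447 = 161°
tan(βl) = tan(161°) = -0.346
Z_in = Z_0·(Z_L + jZ_0·tanβl)/(Z_0 + jZ_L·tanβl)
     = 50·(45 + j21.9)/(63.6 − j15.6)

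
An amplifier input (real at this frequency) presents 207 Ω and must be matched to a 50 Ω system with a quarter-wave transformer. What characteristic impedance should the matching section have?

Z_qwt ≈ 102 Ω

Z_qwt = √(Z_0·R_L) = √(50 × 207) = √10350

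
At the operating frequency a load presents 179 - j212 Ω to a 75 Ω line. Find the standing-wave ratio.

VSWR ≈ 5.99

Γ = (Z_L − Z_0)/(Z_L + Z_0) = (104 − j212)/(254 − j212)
|Γ| = 236/331 = 0.714
VSWR = (1 + |Γ|)/(1 − |Γ|) = 1.71/0.286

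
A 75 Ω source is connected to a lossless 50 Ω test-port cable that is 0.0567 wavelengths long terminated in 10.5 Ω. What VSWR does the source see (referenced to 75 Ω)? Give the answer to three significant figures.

βl = 2π × 0.0567 = 20.4°
tan(βl) = 0.372
Z_in = Z_0·(Z_L + jZ_0·tanβl)/(Z_0 + jZ_L·tanβl) = 11.9 + j17.7 Ω
Γ_s = (Z_in − Z_s)/(Z_in + Z_s) = (-63.1 + j17.7)/(86.9 + j17.7), |Γ_s| = 0.739
VSWR = (1 + |Γ_s|)/(1 − |Γ_s|)

VSWR ≈ 6.67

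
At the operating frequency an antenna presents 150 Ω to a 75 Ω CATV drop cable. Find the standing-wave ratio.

For a purely resistive load, VSWR = R_L/Z_0 or Z_0/R_L (whichever > 1) = 150/75

VSWR ≈ 2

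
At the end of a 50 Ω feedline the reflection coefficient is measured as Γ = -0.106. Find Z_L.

Z_L ≈ 40.4 Ω

Z_L = Z_0·(1 + Γ)/(1 − Γ) = 50·(0.894)/(1.11)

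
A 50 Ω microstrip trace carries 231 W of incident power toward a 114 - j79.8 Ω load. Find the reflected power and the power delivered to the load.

P_reflected ≈ 72.7 W; P_delivered ≈ 158 W

|Γ| = |(64 − j79.8)/(164 − j79.8)| = 0.561
|Γ|² = 0.315
P_refl = |Γ|²·P_inc = 72.7 W, P_del = (1 − |Γ|²)·P_inc = 158 W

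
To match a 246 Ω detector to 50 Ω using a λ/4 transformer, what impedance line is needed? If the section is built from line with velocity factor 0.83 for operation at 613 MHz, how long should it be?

Z_qwt = √(Z_0·R_L) = √(50 × 246) = √12300
λ = 0.83·c/f = 0.406 m, so l = λ/4 = 0.102 m

Z_qwt ≈ 111 Ω; length ≈ 10.2 cm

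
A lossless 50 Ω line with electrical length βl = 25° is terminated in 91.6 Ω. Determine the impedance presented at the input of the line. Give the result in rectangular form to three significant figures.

tan(βl) = tan(25°) = 0.466
Z_in = Z_0·(Z_L + jZ_0·tanβl)/(Z_0 + jZ_L·tanβl)
     = 50·(91.6 + j23.3)/(50 + j42.7)

Z_in ≈ 64.5 − j31.8 Ω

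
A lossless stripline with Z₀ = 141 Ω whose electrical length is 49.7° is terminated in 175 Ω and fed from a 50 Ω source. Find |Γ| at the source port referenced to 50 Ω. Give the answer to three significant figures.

tan(βl) = 1.18
Z_in = Z_0·(Z_L + jZ_0·tanβl)/(Z_0 + jZ_L·tanβl) = 133 − j28.6 Ω
Γ_s = (Z_in − Z_s)/(Z_in + Z_s) = (83.1 − j28.6)/(183 − j28.6), |Γ_s| = 0.474

|Γ| ≈ 0.474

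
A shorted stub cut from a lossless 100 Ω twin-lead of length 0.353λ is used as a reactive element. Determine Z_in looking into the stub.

Z_in ≈ −j132 Ω

βl = 2π × 0.353 = 127°
tan(βl) = -1.32
For a shorted stub, Z_in = jZ_0·tan(βl)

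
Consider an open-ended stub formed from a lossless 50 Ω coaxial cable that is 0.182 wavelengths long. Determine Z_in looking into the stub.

βl = 2π × 0.182 = 65.5°
tan(βl) = 2.2
For an open-ended stub, Z_in = −jZ_0·cot(βl) = −jZ_0/tan(βl)

Z_in ≈ −j22.8 Ω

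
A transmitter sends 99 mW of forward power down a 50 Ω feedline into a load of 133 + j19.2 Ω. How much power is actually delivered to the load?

P_delivered ≈ 77.8 mW

|Γ| = |(83 + j19.2)/(183 + j19.2)| = 0.463
|Γ|² = 0.214
P_refl = |Γ|²·P_inc = 21.2 mW, P_del = (1 − |Γ|²)·P_inc = 77.8 mW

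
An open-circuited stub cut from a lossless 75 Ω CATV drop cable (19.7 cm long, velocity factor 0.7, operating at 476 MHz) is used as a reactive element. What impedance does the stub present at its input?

λ = v/f = 0.7·c / 476 MHz = 0.441 m
βl = 2π·l/λ = 2π × 0.447 = 161°
tan(βl) = -0.349
For an open-circuited stub, Z_in = −jZ_0·cot(βl) = −jZ_0/tan(βl)

Z_in ≈ +j215 Ω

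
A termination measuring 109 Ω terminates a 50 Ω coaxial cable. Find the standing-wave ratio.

Γ = (109 − 50)/(109 + 50) = 0.371
VSWR = (1 + 0.371)/(1 − 0.371)

VSWR ≈ 2.18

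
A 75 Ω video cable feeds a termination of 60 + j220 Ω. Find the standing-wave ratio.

VSWR ≈ 12.7

Γ = (Z_L − Z_0)/(Z_L + Z_0) = (-15 + j220)/(135 + j220)
|Γ| = 221/258 = 0.854
VSWR = (1 + |Γ|)/(1 − |Γ|) = 1.85/0.146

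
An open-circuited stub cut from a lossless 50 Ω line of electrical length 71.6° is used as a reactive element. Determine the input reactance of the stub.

tan(βl) = 3.01
For an open-circuited stub, Z_in = −jZ_0·cot(βl) = −jZ_0/tan(βl)

X_in ≈ -16.6 Ω (capacitive)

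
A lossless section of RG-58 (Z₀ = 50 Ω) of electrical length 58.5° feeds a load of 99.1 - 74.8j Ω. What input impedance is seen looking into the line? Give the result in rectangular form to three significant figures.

Z_in ≈ 16.3 − j13.3 Ω

tan(βl) = tan(58.5°) = 1.63
Z_in = Z_0·(Z_L + jZ_0·tanβl)/(Z_0 + jZ_L·tanβl)
     = 50·(99.1 + j6.79)/(172 + j162)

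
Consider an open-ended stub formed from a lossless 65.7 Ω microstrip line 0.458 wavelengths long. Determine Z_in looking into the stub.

βl = 2π × 0.458 = 165°
tan(βl) = -0.27
For an open-ended stub, Z_in = −jZ_0·cot(βl) = −jZ_0/tan(βl)

Z_in ≈ +j243 Ω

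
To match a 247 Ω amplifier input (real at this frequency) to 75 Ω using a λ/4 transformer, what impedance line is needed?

Z_qwt = √(Z_0·R_L) = √(75 × 247) = √18520

Z_qwt ≈ 136 Ω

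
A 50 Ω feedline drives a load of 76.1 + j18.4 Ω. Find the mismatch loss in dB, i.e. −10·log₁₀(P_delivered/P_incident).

mismatch loss ≈ 0.282 dB

Γ = (26.1 + j18.4)/(126.1 + j18.4), |Γ| = 0.251
|Γ|² = 0.0628, so P_del/P_inc = 1 − |Γ|² = 0.937
ML = −10·log₁₀(1 − |Γ|²)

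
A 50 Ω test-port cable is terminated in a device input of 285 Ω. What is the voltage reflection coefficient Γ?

Γ = 0.701

Γ = (Z_L − Z_0)/(Z_L + Z_0) = (285 − 50)/(285 + 50) = 235/335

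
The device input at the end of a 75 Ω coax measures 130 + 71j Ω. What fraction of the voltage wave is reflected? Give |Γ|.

|Γ| ≈ 0.414

Γ = (Z_L − Z_0)/(Z_L + Z_0) = (55 + j71)/(205 + j71)
|Γ| = 89.8/217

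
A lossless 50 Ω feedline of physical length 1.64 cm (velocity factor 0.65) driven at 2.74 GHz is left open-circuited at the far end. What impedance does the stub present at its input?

Z_in ≈ −j6.18 Ω

λ = v/f = 0.65·c / 2.74 GHz = 0.0712 m
βl = 2π·l/λ = 2π × 0.23 = 83°
tan(βl) = 8.1
For an open-circuited stub, Z_in = −jZ_0·cot(βl) = −jZ_0/tan(βl)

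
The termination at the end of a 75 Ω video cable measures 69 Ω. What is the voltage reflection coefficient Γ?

Γ = (Z_L − Z_0)/(Z_L + Z_0) = (69 − 75)/(69 + 75) = -6/144

Γ = -0.0417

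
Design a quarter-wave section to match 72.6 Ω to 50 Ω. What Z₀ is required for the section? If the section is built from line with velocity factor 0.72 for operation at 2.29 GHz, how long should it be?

Z_qwt ≈ 60.2 Ω; length ≈ 2.36 cm

Z_qwt = √(Z_0·R_L) = √(50 × 72.6) = √3630
λ = 0.72·c/f = 0.0943 m, so l = λ/4 = 0.0236 m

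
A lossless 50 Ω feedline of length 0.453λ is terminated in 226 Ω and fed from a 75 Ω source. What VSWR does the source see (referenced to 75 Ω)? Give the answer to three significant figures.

VSWR ≈ 3.35

βl = 2π × 0.453 = 163°
tan(βl) = -0.304
Z_in = Z_0·(Z_L + jZ_0·tanβl)/(Z_0 + jZ_L·tanβl) = 85.4 + j102 Ω
Γ_s = (Z_in − Z_s)/(Z_in + Z_s) = (10.4 + j102)/(160 + j102), |Γ_s| = 0.54
VSWR = (1 + |Γ_s|)/(1 − |Γ_s|)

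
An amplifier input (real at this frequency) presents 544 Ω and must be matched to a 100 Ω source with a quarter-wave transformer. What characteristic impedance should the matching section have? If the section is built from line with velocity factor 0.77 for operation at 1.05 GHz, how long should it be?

Z_qwt ≈ 233 Ω; length ≈ 5.5 cm

Z_qwt = √(Z_0·R_L) = √(100 × 544) = √54400
λ = 0.77·c/f = 0.22 m, so l = λ/4 = 0.055 m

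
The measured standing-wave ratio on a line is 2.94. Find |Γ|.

|Γ| = (S − 1)/(S + 1) = (2.94 − 1)/(2.94 + 1) = 1.94/3.94

|Γ| ≈ 0.492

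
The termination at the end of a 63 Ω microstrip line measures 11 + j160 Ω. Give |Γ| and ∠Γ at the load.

Γ ≈ 0.954 ∠ 42.8°

Γ = (Z_L − Z_0)/(Z_L + Z_0) = (-52 + j160)/(74 + j160)
|Γ| = 168/176 = 0.954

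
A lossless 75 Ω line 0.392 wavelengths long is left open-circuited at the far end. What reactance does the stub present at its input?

βl = 2π × 0.392 = 141°
tan(βl) = -0.806
For an open-circuited stub, Z_in = −jZ_0·cot(βl) = −jZ_0/tan(βl)

X_in ≈ 93 Ω (inductive)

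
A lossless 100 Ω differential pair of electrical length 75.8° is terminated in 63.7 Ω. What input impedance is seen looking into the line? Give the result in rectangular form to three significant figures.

Z_in ≈ 144 + j32 Ω

tan(βl) = tan(75.8°) = 3.95
Z_in = Z_0·(Z_L + jZ_0·tanβl)/(Z_0 + jZ_L·tanβl)
     = 100·(63.7 + j395)/(100 + j252)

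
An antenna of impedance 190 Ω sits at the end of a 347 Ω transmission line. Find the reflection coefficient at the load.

Γ = (Z_L − Z_0)/(Z_L + Z_0) = (190 − 347)/(190 + 347) = -157/537

Γ = -0.292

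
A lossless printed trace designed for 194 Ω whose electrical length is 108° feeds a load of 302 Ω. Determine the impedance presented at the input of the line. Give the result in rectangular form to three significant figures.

Z_in ≈ 132 + j35.5 Ω

tan(βl) = tan(108°) = -3.08
Z_in = Z_0·(Z_L + jZ_0·tanβl)/(Z_0 + jZ_L·tanβl)
     = 194·(302 − j597)/(194 − j929)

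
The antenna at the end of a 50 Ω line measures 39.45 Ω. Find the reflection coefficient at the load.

Γ = -0.118

Γ = (Z_L − Z_0)/(Z_L + Z_0) = (39.45 − 50)/(39.45 + 50) = -10.55/89.45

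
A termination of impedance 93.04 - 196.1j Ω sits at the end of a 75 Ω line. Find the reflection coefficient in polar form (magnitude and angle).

Γ ≈ 0.763 ∠ -35.3°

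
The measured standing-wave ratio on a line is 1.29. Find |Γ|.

|Γ| ≈ 0.127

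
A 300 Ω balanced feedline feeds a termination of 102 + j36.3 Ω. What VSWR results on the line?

VSWR ≈ 2.99

Γ = (Z_L − Z_0)/(Z_L + Z_0) = (-198 + j36.3)/(402 + j36.3)
|Γ| = 201/404 = 0.499
VSWR = (1 + |Γ|)/(1 − |Γ|) = 1.5/0.501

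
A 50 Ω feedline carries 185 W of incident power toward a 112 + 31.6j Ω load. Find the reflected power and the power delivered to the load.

|Γ| = |(62 + j31.6)/(162 + j31.6)| = 0.422
|Γ|² = 0.178
P_refl = |Γ|²·P_inc = 32.9 W, P_del = (1 − |Γ|²)·P_inc = 152 W

P_reflected ≈ 32.9 W; P_delivered ≈ 152 W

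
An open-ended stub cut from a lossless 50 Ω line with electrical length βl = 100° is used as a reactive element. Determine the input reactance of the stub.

tan(βl) = -5.67
For an open-ended stub, Z_in = −jZ_0·cot(βl) = −jZ_0/tan(βl)

X_in ≈ 8.82 Ω (inductive)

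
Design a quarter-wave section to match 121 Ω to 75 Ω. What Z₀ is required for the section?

Z_qwt = √(Z_0·R_L) = √(75 × 121) = √9075

Z_qwt ≈ 95.3 Ω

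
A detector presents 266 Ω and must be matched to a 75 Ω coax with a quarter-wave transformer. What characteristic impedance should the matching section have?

Z_qwt = √(Z_0·R_L) = √(75 × 266) = √19950

Z_qwt ≈ 141 Ω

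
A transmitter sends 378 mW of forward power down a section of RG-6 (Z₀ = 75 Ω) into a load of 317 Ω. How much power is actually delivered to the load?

P_delivered ≈ 234 mW

Γ = (317 − 75)/(317 + 75) = 0.617
|Γ|² = 0.381
P_refl = |Γ|²·P_inc = 144 mW, P_del = (1 − |Γ|²)·P_inc = 234 mW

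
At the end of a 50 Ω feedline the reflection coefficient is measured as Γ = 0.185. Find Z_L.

Z_L = Z_0·(1 + Γ)/(1 − Γ) = 50·(1.19)/(0.815)

Z_L ≈ 72.7 Ω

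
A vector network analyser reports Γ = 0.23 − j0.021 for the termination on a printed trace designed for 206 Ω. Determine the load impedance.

Z_L = Z_0·(1 + Γ)/(1 − Γ) = 206·(1.23 − j0.021)/(0.77 + j0.021)

Z_L ≈ 329 − j14.6 Ω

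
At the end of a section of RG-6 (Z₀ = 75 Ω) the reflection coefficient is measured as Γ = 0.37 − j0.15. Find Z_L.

Z_L ≈ 150 − j53.6 Ω

Z_L = Z_0·(1 + Γ)/(1 − Γ) = 75·(1.37 − j0.15)/(0.63 + j0.15)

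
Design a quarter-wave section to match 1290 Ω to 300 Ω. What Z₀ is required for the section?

Z_qwt = √(Z_0·R_L) = √(300 × 1290) = √387000

Z_qwt ≈ 622 Ω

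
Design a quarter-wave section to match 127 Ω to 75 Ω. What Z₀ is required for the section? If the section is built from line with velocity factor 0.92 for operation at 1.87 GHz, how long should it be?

Z_qwt = √(Z_0·R_L) = √(75 × 127) = √9525
λ = 0.92·c/f = 0.148 m, so l = λ/4 = 0.0369 m

Z_qwt ≈ 97.6 Ω; length ≈ 3.69 cm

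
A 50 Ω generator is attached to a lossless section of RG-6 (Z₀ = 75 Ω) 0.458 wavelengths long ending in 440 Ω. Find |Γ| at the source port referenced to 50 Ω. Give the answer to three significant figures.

βl = 2π × 0.458 = 165°
tan(βl) = -0.27
Z_in = Z_0·(Z_L + jZ_0·tanβl)/(Z_0 + jZ_L·tanβl) = 134 + j193 Ω
Γ_s = (Z_in − Z_s)/(Z_in + Z_s) = (84.4 + j193)/(184 + j193), |Γ_s| = 0.789

|Γ| ≈ 0.789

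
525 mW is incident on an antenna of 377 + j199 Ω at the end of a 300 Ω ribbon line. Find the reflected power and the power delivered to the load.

|Γ| = |(77 + j199)/(677 + j199)| = 0.302
|Γ|² = 0.0914
P_refl = |Γ|²·P_inc = 48 mW, P_del = (1 − |Γ|²)·P_inc = 477 mW

P_reflected ≈ 48 mW; P_delivered ≈ 477 mW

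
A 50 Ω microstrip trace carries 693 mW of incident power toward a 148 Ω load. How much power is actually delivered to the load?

P_delivered ≈ 523 mW

Γ = (148 − 50)/(148 + 50) = 0.495
|Γ|² = 0.245
P_refl = |Γ|²·P_inc = 170 mW, P_del = (1 − |Γ|²)·P_inc = 523 mW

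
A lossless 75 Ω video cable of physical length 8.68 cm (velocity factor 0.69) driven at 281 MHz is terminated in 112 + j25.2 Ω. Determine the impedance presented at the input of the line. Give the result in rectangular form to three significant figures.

Z_in ≈ 87.7 − j37.5 Ω

λ = v/f = 0.69·c / 281 MHz = 0.737 m
βl = 2π·l/λ = 2π × 0.118 = 42.4°
tan(βl) = tan(42.4°) = 0.914
Z_in = Z_0·(Z_L + jZ_0·tanβl)/(Z_0 + jZ_L·tanβl)
     = 75·(112 + j93.7)/(52 + j102)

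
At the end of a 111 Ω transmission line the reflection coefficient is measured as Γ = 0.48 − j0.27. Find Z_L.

Z_L = Z_0·(1 + Γ)/(1 − Γ) = 111·(1.48 − j0.27)/(0.52 + j0.27)

Z_L ≈ 225 − j175 Ω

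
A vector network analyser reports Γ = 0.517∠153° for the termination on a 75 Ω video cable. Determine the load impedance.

Z_L = Z_0·(1 + Γ)/(1 − Γ) = 75·(0.539 + j0.235)/(1.46 − j0.235)

Z_L ≈ 25.1 + j16.1 Ω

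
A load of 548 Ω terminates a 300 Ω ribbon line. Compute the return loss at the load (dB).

RL ≈ 10.7 dB

Γ = (548 − 300)/(548 + 300) = 0.292
RL = −20·log₁₀|Γ| = −20·log₁₀(0.292)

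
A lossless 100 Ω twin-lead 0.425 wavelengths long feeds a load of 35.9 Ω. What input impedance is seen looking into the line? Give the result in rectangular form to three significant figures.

Z_in ≈ 43.8 − j42.9 Ω

βl = 2π × 0.425 = 153°
tan(βl) = tan(153°) = -0.51
Z_in = Z_0·(Z_L + jZ_0·tanβl)/(Z_0 + jZ_L·tanβl)
     = 100·(35.9 − j51)/(100 − j18.3)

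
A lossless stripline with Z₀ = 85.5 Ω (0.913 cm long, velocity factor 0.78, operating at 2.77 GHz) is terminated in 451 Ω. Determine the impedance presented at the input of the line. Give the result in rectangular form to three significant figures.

λ = v/f = 0.78·c / 2.77 GHz = 0.0845 m
βl = 2π·l/λ = 2π × 0.108 = 38.9°
tan(βl) = tan(38.9°) = 0.807
Z_in = Z_0·(Z_L + jZ_0·tanβl)/(Z_0 + jZ_L·tanβl)
     = 85.5·(451 + j69)/(85.5 + j364)

Z_in ≈ 38.9 − j96.8 Ω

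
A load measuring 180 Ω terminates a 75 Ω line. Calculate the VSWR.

Γ = (180 − 75)/(180 + 75) = 0.412
VSWR = (1 + 0.412)/(1 − 0.412)

VSWR ≈ 2.4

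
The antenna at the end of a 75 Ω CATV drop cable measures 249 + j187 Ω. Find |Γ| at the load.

|Γ| ≈ 0.683

Γ = (Z_L − Z_0)/(Z_L + Z_0) = (174 + j187)/(324 + j187)
|Γ| = 255/374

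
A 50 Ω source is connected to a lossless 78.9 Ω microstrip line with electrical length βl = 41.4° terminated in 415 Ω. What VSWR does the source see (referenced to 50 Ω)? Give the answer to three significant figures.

VSWR ≈ 6.16

tan(βl) = 0.882
Z_in = Z_0·(Z_L + jZ_0·tanβl)/(Z_0 + jZ_L·tanβl) = 32.8 − j82.4 Ω
Γ_s = (Z_in − Z_s)/(Z_in + Z_s) = (-17.2 − j82.4)/(82.8 − j82.4), |Γ_s| = 0.721
VSWR = (1 + |Γ_s|)/(1 − |Γ_s|)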